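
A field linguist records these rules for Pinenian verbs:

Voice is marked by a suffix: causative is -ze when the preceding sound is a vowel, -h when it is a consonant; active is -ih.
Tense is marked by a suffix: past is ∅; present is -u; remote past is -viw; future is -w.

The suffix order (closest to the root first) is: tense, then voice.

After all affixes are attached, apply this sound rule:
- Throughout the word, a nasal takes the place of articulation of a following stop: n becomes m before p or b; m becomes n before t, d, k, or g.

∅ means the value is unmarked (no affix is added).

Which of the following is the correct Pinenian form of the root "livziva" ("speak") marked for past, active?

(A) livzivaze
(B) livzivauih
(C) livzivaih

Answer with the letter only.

C

tense = past: zero marking, form stays livziva.
Attach voice active -ih → livzivaih.
Nasal assimilation: no change.
So the correct form is livzivaih, option (C).
(B) livzivauih is wrong: it uses present instead of past for tense.
(A) livzivaze is wrong: it uses causative instead of active for voice.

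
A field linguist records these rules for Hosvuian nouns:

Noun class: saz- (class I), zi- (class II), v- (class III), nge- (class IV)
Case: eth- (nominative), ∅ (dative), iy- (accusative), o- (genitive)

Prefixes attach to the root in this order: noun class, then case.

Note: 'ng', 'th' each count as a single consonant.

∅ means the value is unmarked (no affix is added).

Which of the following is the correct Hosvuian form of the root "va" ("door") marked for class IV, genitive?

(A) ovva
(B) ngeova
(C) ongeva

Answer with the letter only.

C

Attach noun class class IV nge- → ngeva.
Attach case genitive o- → ongeva.
So the correct form is ongeva, option (C).
(B) ngeova is wrong: it has the affixes in the wrong order.
(A) ovva is wrong: it uses class III instead of class IV for noun class.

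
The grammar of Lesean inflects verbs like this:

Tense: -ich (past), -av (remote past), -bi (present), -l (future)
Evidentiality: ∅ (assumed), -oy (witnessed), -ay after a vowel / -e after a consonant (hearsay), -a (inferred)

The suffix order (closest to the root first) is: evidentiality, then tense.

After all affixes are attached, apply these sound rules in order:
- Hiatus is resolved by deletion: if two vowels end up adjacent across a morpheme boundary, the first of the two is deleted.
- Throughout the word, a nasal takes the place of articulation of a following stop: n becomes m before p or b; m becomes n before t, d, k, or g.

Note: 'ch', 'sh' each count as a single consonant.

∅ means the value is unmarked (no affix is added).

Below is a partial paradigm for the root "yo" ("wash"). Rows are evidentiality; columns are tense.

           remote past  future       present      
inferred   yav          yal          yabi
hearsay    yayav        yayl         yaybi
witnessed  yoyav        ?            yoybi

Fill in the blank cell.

Attach evidentiality witnessed -oy → yooy.
Attach tense future -l → yooyl.
Apply vowel deletion: yooyl → yoyl.
Nasal assimilation: no change.

yoyl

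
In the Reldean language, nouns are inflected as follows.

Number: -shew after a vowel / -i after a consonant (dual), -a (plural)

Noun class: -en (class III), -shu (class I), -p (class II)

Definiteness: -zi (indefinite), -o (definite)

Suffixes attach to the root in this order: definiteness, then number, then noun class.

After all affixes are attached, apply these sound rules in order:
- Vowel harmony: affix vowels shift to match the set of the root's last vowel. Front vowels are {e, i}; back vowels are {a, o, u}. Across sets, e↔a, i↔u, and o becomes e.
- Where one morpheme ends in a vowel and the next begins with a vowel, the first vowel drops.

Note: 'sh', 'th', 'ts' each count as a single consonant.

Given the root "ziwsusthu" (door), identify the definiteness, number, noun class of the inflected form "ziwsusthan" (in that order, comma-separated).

definite, plural, class III

Segment: ziwsusthu-o-a-en.
definiteness: -o → definite.
number: -a → plural.
noun class: -en → class III.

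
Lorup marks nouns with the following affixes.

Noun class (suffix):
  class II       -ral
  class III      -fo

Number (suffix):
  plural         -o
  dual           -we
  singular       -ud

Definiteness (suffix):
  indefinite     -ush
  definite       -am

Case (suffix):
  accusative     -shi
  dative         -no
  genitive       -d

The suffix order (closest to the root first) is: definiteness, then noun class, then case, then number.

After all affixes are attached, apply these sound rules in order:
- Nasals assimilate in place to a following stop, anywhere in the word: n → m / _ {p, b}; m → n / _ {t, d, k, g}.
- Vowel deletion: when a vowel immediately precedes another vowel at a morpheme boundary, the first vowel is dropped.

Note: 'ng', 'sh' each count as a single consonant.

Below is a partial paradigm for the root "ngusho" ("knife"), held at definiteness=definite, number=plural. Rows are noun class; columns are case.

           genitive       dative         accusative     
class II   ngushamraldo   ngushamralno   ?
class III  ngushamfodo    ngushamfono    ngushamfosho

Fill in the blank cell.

ngushamralsho

Attach definiteness definite -am → ngushoam.
Attach noun class class II -ral → ngushoamral.
Attach case accusative -shi → ngushoamralshi.
Attach number plural -o → ngushoamralshio.
Nasal assimilation: no change.
Apply vowel deletion: ngushoamralshio → ngushamralsho.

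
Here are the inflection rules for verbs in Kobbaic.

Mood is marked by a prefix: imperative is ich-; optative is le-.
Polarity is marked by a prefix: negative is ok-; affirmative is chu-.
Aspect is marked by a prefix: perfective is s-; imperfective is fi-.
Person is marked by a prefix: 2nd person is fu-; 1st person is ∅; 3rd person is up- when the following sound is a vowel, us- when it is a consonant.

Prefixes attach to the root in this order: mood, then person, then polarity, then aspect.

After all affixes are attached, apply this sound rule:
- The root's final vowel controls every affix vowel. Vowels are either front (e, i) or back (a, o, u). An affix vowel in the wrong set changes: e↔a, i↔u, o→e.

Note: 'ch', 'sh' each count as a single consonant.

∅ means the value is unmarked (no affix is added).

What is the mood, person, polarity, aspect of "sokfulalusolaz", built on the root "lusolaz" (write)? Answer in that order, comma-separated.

optative, 2nd person, negative, perfective

Segment: s-ok-fu-le-lusolaz.
mood: le- → optative.
person: fu- → 2nd person.
polarity: ok- → negative.
aspect: s- → perfective.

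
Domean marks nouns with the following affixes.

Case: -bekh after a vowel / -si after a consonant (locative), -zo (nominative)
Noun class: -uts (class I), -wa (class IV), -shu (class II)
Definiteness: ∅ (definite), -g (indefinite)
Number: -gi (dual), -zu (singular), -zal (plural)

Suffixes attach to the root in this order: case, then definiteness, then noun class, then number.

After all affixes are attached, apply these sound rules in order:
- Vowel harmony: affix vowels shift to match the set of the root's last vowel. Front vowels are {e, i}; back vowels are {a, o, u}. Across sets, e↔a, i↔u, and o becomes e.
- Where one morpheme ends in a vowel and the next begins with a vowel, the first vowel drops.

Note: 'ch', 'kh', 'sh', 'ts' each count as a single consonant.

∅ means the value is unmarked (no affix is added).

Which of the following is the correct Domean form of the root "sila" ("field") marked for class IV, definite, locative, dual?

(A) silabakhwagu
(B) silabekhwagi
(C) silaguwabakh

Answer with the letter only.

A

Attach case locative -bekh (after vowel 'a') → silabekh.
definiteness = definite: zero marking, form stays silabekh.
Attach noun class class IV -wa → silabekhwa.
Attach number dual -gi → silabekhwagi.
Apply vowel harmony: silabekhwagi → silabakhwagu.
Vowel deletion: no change.
So the correct form is silabakhwagu, option (A).
(B) silabekhwagi is wrong: it fails to apply the sound rule(s).
(C) silaguwabakh is wrong: it has the affixes in the wrong order.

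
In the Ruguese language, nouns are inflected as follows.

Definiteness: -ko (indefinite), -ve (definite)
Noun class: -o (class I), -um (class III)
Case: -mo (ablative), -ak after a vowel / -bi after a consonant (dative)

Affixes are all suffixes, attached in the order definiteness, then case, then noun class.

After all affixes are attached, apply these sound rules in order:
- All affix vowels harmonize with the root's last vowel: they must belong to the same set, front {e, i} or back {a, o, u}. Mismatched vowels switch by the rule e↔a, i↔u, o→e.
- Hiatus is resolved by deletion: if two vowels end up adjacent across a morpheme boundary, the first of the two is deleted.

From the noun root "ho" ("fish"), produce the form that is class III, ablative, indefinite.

hokomum

Attach definiteness indefinite -ko → hoko.
Attach case ablative -mo → hokomo.
Attach noun class class III -um → hokomoum.
Vowel harmony: no change.
Apply vowel deletion: hokomoum → hokomum.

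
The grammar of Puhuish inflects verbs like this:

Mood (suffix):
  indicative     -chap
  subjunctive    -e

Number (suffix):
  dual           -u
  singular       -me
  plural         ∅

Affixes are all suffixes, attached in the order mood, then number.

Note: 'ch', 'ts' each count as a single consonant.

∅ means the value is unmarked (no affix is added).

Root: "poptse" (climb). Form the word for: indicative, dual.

poptsechapu

Attach mood indicative -chap → poptsechap.
Attach number dual -u → poptsechapu.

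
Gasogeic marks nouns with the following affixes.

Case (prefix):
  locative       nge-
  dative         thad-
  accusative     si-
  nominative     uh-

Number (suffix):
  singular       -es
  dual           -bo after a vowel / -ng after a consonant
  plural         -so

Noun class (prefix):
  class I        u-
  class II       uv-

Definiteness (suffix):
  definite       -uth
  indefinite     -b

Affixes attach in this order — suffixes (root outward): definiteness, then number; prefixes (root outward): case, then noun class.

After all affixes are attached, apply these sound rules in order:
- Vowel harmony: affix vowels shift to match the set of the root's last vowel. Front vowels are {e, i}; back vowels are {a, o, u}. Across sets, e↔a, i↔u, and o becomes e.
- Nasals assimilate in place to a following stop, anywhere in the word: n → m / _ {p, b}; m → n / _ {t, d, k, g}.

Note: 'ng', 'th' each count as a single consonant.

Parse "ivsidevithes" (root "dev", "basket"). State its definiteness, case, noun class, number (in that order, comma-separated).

Segment: uv-si-dev-uth-es.
definiteness: -uth → definite.
case: si- → accusative.
noun class: uv- → class II.
number: -es → singular.

definite, accusative, class II, singular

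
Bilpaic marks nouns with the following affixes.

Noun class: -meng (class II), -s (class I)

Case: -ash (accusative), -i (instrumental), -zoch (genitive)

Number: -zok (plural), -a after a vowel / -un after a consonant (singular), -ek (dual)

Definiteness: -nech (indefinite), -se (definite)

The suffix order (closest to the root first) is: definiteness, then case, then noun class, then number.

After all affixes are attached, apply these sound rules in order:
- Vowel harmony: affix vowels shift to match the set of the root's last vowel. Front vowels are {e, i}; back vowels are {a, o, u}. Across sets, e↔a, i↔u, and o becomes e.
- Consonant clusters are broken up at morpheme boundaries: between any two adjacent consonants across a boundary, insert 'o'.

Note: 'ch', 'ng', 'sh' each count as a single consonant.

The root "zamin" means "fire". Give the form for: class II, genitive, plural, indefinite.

Attach definiteness indefinite -nech → zaminnech.
Attach case genitive -zoch → zaminnechzoch.
Attach noun class class II -meng → zaminnechzochmeng.
Attach number plural -zok → zaminnechzochmengzok.
Apply vowel harmony: zaminnechzochmengzok → zaminnechzechmengzek.
Apply epenthesis: zaminnechzechmengzek → zaminonechozechomengozek.

zaminonechozechomengozek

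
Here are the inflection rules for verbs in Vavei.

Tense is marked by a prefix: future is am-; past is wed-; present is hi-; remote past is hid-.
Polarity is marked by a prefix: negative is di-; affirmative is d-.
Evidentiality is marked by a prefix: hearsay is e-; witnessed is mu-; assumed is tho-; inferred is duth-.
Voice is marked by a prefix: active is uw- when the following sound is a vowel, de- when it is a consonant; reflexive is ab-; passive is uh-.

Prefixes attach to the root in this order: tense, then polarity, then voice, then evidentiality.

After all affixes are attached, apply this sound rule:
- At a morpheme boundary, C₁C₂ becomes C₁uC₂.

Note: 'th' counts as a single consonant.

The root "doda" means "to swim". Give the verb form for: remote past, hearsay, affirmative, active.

ededuhidudoda

Attach tense remote past hid- → hiddoda.
Attach polarity affirmative d- → dhiddoda.
Attach voice active de- (before consonant 'd') → dedhiddoda.
Attach evidentiality hearsay e- → ededhiddoda.
Apply epenthesis: ededhiddoda → ededuhidudoda.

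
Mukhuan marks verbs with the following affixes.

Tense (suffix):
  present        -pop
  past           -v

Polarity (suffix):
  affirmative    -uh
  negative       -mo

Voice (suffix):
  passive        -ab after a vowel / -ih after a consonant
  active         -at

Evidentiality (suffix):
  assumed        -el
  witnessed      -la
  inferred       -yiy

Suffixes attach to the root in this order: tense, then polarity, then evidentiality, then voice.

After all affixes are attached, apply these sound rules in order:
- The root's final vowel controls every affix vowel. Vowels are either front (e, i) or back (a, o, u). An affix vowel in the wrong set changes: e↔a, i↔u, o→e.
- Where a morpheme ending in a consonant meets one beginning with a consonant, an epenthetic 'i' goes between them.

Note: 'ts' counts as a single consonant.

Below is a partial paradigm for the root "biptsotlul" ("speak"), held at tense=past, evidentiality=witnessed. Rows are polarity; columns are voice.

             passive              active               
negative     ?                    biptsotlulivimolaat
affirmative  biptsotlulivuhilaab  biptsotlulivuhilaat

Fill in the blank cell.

biptsotlulivimolaab

Attach tense past -v → biptsotlulv.
Attach polarity negative -mo → biptsotlulvmo.
Attach evidentiality witnessed -la → biptsotlulvmola.
Attach voice passive -ab (after vowel 'a') → biptsotlulvmolaab.
Vowel harmony: no change.
Apply epenthesis: biptsotlulvmolaab → biptsotlulivimolaab.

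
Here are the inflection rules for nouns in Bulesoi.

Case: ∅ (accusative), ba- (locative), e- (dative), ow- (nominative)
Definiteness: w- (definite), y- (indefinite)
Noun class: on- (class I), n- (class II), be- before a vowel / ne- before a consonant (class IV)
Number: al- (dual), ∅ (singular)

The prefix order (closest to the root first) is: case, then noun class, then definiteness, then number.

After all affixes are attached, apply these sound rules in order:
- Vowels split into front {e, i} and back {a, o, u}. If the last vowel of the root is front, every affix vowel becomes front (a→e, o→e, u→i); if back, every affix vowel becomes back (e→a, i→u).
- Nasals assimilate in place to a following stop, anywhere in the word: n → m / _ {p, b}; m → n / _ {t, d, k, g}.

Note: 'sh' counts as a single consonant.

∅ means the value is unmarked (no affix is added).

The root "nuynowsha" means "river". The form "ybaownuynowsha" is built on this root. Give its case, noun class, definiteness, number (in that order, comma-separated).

Segment: y-be-ow-nuynowsha.
case: ow- → nominative.
noun class: be/ne- → class IV.
definiteness: y- → indefinite.
number: ∅ → singular.

nominative, class IV, indefinite, singular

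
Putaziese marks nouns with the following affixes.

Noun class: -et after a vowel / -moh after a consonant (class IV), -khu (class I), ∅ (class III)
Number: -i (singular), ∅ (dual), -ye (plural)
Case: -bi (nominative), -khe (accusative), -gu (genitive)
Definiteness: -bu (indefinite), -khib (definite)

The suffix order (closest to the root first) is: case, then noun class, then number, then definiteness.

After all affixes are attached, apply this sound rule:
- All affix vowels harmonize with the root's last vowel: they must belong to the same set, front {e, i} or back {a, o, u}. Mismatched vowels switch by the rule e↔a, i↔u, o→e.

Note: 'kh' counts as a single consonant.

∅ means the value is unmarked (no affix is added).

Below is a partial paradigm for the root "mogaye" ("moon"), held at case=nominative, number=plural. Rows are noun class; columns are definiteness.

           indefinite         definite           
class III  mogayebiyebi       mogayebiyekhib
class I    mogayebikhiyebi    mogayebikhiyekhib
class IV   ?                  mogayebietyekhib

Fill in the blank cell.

Attach case nominative -bi → mogayebi.
Attach noun class class IV -et (after vowel 'i') → mogayebiet.
Attach number plural -ye → mogayebietye.
Attach definiteness indefinite -bu → mogayebietyebu.
Apply vowel harmony: mogayebietyebu → mogayebietyebi.

mogayebietyebi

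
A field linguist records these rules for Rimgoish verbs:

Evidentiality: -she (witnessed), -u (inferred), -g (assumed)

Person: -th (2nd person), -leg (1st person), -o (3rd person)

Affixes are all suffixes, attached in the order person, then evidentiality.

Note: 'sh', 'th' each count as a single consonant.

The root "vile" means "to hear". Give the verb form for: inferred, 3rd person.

Attach person 3rd person -o → vileo.
Attach evidentiality inferred -u → vileou.

vileou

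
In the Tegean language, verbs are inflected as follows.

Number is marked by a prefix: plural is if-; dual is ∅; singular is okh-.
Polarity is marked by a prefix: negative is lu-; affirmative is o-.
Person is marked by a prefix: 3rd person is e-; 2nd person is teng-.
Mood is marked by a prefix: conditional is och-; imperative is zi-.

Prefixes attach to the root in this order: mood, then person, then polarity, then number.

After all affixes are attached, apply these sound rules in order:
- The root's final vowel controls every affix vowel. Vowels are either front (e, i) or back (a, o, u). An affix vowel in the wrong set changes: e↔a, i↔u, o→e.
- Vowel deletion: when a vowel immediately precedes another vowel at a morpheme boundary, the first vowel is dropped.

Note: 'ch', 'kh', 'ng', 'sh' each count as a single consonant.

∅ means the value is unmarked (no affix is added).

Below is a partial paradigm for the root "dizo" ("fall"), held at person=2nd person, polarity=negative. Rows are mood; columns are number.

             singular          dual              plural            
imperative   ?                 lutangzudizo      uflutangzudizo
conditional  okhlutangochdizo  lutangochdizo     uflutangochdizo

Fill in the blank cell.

okhlutangzudizo

Attach mood imperative zi- → zidizo.
Attach person 2nd person teng- → tengzidizo.
Attach polarity negative lu- → lutengzidizo.
Attach number singular okh- → okhlutengzidizo.
Apply vowel harmony: okhlutengzidizo → okhlutangzudizo.
Vowel deletion: no change.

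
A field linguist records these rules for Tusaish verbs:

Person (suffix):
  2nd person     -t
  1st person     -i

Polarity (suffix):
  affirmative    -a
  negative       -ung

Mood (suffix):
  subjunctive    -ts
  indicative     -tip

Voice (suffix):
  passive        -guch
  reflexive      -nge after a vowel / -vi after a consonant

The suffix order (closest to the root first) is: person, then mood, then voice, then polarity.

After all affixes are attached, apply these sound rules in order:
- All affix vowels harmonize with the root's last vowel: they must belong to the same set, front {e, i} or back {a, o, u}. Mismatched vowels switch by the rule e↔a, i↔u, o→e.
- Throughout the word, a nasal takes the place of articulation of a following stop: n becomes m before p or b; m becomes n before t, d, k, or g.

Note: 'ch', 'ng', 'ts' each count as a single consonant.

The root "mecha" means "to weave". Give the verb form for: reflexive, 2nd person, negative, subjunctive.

Attach person 2nd person -t → mechat.
Attach mood subjunctive -ts → mechatts.
Attach voice reflexive -vi (after consonant 'ts') → mechattsvi.
Attach polarity negative -ung → mechattsviung.
Apply vowel harmony: mechattsviung → mechattsvuung.
Nasal assimilation: no change.

mechattsvuung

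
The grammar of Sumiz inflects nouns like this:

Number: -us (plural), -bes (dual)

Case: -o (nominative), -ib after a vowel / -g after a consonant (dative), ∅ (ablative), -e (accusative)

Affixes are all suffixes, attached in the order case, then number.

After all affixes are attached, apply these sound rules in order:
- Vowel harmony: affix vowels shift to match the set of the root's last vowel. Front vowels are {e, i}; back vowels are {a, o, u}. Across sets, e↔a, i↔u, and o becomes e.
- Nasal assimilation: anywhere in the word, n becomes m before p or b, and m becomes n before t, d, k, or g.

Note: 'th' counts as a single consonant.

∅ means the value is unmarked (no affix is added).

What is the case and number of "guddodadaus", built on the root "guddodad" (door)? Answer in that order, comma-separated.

Segment: guddodad-e-us.
case: -e → accusative.
number: -us → plural.

accusative, plural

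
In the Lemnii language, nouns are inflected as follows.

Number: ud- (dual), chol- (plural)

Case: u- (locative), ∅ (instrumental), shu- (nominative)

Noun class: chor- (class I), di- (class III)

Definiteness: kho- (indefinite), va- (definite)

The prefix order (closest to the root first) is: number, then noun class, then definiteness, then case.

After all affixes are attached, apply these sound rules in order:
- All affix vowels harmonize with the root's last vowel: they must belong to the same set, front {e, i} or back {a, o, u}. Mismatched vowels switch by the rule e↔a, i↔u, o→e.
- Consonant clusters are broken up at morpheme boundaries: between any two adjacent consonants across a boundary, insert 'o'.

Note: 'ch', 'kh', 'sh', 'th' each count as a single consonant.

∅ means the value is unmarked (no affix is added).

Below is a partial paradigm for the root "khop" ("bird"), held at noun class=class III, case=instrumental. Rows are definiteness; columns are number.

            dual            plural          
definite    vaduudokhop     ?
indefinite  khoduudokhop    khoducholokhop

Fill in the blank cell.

Attach number plural chol- → cholkhop.
Attach noun class class III di- → dicholkhop.
Attach definiteness definite va- → vadicholkhop.
case = instrumental: zero marking, form stays vadicholkhop.
Apply vowel harmony: vadicholkhop → vaducholkhop.
Apply epenthesis: vaducholkhop → vaducholokhop.

vaducholokhop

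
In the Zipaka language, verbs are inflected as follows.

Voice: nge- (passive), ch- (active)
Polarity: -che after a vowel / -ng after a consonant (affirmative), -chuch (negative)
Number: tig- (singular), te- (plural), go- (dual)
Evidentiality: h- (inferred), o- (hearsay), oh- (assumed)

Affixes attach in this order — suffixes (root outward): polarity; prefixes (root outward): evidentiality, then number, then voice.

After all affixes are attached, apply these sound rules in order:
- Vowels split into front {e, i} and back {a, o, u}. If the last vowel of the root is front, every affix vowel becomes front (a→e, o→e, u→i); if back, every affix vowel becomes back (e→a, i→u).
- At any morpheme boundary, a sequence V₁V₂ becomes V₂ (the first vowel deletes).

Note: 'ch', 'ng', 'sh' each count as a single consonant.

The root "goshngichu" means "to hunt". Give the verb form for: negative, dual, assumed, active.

chgohgoshngichuchuch

Attach evidentiality assumed oh- → ohgoshngichu.
Attach polarity negative -chuch → ohgoshngichuchuch.
Attach number dual go- → goohgoshngichuchuch.
Attach voice active ch- → chgoohgoshngichuchuch.
Vowel harmony: no change.
Apply vowel deletion: chgoohgoshngichuchuch → chgohgoshngichuchuch.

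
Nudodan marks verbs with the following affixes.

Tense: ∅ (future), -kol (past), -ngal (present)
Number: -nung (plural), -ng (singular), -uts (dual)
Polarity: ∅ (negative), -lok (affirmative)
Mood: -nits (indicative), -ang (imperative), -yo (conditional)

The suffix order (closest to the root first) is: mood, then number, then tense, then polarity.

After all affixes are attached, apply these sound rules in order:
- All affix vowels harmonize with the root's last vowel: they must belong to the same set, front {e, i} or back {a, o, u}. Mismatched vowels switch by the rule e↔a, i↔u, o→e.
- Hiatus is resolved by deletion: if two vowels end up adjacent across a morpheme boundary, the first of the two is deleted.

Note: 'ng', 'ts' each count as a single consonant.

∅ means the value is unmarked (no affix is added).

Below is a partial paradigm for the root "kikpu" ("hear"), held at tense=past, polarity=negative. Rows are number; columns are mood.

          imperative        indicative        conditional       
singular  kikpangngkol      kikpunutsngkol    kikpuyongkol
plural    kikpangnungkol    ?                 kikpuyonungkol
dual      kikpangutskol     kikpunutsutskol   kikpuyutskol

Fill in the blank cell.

kikpunutsnungkol

Attach mood indicative -nits → kikpunits.
Attach number plural -nung → kikpunitsnung.
Attach tense past -kol → kikpunitsnungkol.
polarity = negative: zero marking, form stays kikpunitsnungkol.
Apply vowel harmony: kikpunitsnungkol → kikpunutsnungkol.
Vowel deletion: no change.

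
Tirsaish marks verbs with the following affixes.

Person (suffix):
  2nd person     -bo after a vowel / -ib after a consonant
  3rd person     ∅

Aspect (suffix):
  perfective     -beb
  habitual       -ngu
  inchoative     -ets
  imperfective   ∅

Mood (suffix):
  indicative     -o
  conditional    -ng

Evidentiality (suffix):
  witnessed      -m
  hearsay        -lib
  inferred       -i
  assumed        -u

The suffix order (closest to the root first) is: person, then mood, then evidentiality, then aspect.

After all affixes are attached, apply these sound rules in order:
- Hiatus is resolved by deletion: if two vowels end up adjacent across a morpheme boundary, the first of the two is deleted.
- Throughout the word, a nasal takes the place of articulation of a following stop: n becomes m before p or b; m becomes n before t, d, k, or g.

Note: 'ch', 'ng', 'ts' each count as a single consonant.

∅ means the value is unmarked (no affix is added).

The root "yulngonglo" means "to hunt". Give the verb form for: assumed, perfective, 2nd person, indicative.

yulngonglobubeb

Attach person 2nd person -bo (after vowel 'o') → yulngonglobo.
Attach mood indicative -o → yulngongloboo.
Attach evidentiality assumed -u → yulngongloboou.
Attach aspect perfective -beb → yulngonglobooubeb.
Apply vowel deletion: yulngonglobooubeb → yulngonglobubeb.
Nasal assimilation: no change.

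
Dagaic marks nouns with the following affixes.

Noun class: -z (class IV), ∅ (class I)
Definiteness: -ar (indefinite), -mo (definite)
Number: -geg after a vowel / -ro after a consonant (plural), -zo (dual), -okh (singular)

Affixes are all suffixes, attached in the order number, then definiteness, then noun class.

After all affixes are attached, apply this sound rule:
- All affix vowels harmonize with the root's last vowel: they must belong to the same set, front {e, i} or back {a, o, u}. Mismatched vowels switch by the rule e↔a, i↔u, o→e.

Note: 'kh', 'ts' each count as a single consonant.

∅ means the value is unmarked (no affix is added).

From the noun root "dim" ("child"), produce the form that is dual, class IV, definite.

Attach number dual -zo → dimzo.
Attach definiteness definite -mo → dimzomo.
Attach noun class class IV -z → dimzomoz.
Apply vowel harmony: dimzomoz → dimzemez.

dimzemez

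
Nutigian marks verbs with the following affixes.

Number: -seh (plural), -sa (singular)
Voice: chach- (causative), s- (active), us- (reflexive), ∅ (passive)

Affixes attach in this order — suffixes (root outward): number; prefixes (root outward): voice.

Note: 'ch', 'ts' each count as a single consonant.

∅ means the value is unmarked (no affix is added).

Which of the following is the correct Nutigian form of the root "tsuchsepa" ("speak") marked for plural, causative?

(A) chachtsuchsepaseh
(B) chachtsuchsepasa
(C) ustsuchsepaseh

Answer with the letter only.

A

Attach voice causative chach- → chachtsuchsepa.
Attach number plural -seh → chachtsuchsepaseh.
So the correct form is chachtsuchsepaseh, option (A).
(B) chachtsuchsepasa is wrong: it uses singular instead of plural for number.
(C) ustsuchsepaseh is wrong: it uses reflexive instead of causative for voice.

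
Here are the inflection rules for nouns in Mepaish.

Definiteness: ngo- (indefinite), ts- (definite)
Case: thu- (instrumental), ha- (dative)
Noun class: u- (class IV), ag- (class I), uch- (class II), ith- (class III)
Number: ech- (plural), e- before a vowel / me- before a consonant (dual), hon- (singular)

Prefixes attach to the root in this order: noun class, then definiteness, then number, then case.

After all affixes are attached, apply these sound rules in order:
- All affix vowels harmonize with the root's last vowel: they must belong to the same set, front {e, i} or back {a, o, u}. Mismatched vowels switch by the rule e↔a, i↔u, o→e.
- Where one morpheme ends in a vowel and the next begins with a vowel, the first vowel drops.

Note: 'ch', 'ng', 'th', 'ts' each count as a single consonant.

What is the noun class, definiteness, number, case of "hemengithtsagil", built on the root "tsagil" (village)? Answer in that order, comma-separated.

class III, indefinite, dual, dative

Segment: ha-me-ngo-ith-tsagil.
noun class: ith- → class III.
definiteness: ngo- → indefinite.
number: e/me- → dual.
case: ha- → dative.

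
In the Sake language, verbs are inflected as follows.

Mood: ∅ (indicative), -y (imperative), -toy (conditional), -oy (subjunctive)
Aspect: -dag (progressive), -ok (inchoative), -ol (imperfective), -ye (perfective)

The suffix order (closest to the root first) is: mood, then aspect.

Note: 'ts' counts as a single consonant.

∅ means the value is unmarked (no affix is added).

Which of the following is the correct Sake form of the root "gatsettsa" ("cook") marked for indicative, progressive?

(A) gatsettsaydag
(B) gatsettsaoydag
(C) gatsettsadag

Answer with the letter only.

C

mood = indicative: zero marking, form stays gatsettsa.
Attach aspect progressive -dag → gatsettsadag.
So the correct form is gatsettsadag, option (C).
(B) gatsettsaoydag is wrong: it uses subjunctive instead of indicative for mood.
(A) gatsettsaydag is wrong: it uses imperative instead of indicative for mood.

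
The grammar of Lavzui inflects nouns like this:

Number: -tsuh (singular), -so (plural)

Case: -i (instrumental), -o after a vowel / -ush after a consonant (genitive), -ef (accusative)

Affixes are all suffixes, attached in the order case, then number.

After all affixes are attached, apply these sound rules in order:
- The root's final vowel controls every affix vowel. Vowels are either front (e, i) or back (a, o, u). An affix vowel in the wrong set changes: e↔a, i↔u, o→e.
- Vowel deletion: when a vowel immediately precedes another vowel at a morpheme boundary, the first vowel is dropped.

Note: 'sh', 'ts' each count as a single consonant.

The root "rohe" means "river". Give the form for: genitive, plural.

rohese

Attach case genitive -o (after vowel 'e') → roheo.
Attach number plural -so → roheoso.
Apply vowel harmony: roheoso → roheese.
Apply vowel deletion: roheese → rohese.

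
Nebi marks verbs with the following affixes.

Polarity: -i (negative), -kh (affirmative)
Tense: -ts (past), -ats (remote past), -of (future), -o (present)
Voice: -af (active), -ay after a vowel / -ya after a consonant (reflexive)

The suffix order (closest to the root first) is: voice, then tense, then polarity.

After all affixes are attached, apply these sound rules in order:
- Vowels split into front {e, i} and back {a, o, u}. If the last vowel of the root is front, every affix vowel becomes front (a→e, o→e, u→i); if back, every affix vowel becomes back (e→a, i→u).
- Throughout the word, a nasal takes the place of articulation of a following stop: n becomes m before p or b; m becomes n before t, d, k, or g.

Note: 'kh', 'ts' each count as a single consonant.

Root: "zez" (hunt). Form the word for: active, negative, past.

Attach voice active -af → zezaf.
Attach tense past -ts → zezafts.
Attach polarity negative -i → zezaftsi.
Apply vowel harmony: zezaftsi → zezeftsi.
Nasal assimilation: no change.

zezeftsi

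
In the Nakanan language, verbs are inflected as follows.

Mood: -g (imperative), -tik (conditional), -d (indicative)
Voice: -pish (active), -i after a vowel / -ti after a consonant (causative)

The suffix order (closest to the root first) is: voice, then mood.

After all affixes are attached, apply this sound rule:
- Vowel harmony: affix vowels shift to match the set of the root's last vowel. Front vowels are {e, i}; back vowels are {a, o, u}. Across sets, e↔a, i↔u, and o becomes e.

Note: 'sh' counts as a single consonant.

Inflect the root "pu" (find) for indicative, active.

Attach voice active -pish → pupish.
Attach mood indicative -d → pupishd.
Apply vowel harmony: pupishd → pupushd.

pupushd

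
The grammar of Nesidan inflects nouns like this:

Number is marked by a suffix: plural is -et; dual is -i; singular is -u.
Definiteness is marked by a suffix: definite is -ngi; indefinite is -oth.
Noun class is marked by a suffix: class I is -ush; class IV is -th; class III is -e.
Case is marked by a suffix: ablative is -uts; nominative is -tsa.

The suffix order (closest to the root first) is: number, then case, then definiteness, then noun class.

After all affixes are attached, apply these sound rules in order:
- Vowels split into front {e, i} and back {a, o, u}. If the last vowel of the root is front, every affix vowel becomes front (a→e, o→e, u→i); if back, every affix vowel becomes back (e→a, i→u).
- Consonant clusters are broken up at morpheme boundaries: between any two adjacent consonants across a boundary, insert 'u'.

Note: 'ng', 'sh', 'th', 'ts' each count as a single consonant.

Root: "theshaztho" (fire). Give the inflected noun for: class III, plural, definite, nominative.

theshazthoatutsangua

Attach number plural -et → theshazthoet.
Attach case nominative -tsa → theshazthoettsa.
Attach definiteness definite -ngi → theshazthoettsangi.
Attach noun class class III -e → theshazthoettsangie.
Apply vowel harmony: theshazthoettsangie → theshazthoattsangua.
Apply epenthesis: theshazthoattsangua → theshazthoatutsangua.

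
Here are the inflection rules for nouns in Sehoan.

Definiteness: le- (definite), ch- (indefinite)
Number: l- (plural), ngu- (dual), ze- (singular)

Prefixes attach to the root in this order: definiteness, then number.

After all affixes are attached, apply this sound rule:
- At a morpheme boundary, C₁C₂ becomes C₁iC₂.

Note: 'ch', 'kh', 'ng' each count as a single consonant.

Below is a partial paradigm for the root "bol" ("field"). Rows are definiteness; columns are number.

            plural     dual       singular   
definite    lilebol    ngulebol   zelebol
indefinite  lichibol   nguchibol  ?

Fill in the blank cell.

zechibol

Attach definiteness indefinite ch- → chbol.
Attach number singular ze- → zechbol.
Apply epenthesis: zechbol → zechibol.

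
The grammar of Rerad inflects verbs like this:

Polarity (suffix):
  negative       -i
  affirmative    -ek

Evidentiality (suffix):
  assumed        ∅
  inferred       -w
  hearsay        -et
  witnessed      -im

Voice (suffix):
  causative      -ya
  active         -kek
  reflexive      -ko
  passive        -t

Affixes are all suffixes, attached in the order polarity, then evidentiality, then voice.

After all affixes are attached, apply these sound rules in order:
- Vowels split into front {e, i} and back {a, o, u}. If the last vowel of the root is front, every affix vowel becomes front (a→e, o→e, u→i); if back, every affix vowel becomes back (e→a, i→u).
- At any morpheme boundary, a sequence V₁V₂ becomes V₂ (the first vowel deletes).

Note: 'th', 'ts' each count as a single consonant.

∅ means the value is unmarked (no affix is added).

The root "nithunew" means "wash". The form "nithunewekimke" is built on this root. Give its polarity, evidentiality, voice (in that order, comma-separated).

affirmative, witnessed, reflexive

Segment: nithunew-ek-im-ko.
polarity: -ek → affirmative.
evidentiality: -im → witnessed.
voice: -ko → reflexive.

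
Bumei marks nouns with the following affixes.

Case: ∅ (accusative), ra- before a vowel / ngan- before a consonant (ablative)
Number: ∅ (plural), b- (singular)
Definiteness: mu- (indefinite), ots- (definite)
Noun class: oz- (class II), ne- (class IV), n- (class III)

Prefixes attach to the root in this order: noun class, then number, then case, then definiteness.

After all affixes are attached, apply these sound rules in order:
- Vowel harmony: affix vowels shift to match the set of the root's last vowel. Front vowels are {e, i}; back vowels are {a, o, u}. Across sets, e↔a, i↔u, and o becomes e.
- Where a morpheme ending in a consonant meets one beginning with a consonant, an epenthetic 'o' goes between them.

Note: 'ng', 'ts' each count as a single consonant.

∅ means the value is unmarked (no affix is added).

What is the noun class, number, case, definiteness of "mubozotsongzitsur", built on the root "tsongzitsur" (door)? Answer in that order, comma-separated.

class II, singular, accusative, indefinite

Segment: mu-b-oz-tsongzitsur.
noun class: oz- → class II.
number: b- → singular.
case: ∅ → accusative.
definiteness: mu- → indefinite.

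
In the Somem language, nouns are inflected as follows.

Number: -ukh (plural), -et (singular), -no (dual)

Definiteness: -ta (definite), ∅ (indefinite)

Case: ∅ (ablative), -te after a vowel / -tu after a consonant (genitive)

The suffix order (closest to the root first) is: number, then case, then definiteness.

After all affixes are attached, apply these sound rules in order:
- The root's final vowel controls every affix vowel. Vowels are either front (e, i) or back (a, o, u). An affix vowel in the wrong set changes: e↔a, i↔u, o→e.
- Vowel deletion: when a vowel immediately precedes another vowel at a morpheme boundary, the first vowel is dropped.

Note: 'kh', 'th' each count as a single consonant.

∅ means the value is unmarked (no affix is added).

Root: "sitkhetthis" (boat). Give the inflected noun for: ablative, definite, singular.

Attach number singular -et → sitkhetthiset.
case = ablative: zero marking, form stays sitkhetthiset.
Attach definiteness definite -ta → sitkhetthisetta.
Apply vowel harmony: sitkhetthisetta → sitkhetthisette.
Vowel deletion: no change.

sitkhetthisette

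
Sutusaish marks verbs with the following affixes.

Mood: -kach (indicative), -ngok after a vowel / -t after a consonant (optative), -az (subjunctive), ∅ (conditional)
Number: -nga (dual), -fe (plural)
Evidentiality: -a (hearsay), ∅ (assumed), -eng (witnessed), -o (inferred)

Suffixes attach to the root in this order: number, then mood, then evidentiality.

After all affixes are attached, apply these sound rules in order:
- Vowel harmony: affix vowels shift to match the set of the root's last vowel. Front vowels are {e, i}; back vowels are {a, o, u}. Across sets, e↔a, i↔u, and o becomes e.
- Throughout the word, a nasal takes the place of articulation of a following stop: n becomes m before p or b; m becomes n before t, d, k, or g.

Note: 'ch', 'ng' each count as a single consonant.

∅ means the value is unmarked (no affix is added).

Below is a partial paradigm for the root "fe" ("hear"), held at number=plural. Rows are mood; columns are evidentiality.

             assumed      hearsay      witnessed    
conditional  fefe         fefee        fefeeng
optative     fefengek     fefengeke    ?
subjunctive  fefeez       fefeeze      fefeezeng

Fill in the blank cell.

fefengekeng

Attach number plural -fe → fefe.
Attach mood optative -ngok (after vowel 'e') → fefengok.
Attach evidentiality witnessed -eng → fefengokeng.
Apply vowel harmony: fefengokeng → fefengekeng.
Nasal assimilation: no change.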